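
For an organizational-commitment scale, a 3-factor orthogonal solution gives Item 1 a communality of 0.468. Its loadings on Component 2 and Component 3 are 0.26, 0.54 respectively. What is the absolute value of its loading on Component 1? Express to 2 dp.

0.33

Under orthogonal rotation h² = Σλ², so λ_Component 1² = h² − (0.3592) = 0.468 − 0.3592 = 0.1088.
|λ| = √0.1088 = 0.3298.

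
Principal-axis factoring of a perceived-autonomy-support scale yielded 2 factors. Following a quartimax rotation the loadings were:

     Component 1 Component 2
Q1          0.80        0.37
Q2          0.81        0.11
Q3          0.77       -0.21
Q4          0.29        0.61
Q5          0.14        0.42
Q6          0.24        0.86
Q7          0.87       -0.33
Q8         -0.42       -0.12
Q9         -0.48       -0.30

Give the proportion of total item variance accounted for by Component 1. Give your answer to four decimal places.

SS loadings for Component 1 = 0.80² + 0.81² + 0.77² + 0.29² + 0.14² + 0.24² + 0.87² + (-0.42)² + (-0.48)² = 3.2140
Proportion of variance = 3.2140 / 9 = 0.3571.

0.3571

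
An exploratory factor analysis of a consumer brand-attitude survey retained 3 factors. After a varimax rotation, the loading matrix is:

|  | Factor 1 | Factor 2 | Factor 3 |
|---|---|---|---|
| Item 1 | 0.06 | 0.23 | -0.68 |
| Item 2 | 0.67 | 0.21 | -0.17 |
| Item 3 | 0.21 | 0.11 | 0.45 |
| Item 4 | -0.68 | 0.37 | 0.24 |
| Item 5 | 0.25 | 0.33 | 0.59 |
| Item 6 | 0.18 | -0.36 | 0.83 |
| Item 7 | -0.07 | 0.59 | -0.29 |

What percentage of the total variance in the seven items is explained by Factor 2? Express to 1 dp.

SS loadings for Factor 2 = 0.23² + 0.21² + 0.11² + 0.37² + 0.33² + (-0.36)² + 0.59² = 0.8326
With 7 standardized items, total variance = 7. Proportion = 0.8326/7 = 0.1189 → 11.89%.

11.9%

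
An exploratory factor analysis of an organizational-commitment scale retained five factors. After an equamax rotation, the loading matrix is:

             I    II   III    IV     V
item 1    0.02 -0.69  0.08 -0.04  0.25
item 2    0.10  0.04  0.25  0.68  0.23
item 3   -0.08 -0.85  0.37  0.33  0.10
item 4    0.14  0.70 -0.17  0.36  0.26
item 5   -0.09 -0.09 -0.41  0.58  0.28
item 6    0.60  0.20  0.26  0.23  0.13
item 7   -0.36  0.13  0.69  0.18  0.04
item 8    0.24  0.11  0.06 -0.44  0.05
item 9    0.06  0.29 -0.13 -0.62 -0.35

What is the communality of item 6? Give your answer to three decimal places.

0.537

h² = 0.60² + 0.20² + 0.26² + 0.23² + 0.13² = 0.3600 + 0.0400 + 0.0676 + 0.0529 + 0.0169 = 0.5374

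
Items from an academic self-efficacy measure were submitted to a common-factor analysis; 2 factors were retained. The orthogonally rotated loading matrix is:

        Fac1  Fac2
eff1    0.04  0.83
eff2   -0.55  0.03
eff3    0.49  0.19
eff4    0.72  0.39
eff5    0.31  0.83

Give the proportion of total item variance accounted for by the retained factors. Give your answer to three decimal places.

0.545

Communalities: 0.6905, 0.3034, 0.2762, 0.6705, 0.7850; Σh² = 2.7256.
Total variance with 5 standardized items is 5, so the solution explains 2.7256/5 = 0.5451.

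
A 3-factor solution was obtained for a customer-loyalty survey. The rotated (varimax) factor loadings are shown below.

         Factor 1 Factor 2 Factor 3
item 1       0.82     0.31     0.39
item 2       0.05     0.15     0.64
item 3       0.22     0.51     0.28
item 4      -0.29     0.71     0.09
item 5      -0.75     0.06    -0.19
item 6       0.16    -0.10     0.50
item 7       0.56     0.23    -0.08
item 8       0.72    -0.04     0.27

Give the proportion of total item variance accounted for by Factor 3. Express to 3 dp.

0.127

SS loadings for Factor 3 = 0.39² + 0.64² + 0.28² + 0.09² + (-0.19)² + 0.50² + (-0.08)² + 0.27² = 1.0136
Proportion of variance = 1.0136 / 8 = 0.1267.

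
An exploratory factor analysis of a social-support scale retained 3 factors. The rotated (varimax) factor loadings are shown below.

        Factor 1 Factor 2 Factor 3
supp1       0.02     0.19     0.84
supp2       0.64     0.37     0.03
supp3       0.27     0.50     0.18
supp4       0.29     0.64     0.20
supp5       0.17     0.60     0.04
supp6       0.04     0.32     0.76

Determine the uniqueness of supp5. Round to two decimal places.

h² = 0.17² + 0.60² + 0.04² = 0.0289 + 0.3600 + 0.0016 = 0.3905
Uniqueness u² = 1 − h² = 1 − 0.3905 = 0.6095

0.61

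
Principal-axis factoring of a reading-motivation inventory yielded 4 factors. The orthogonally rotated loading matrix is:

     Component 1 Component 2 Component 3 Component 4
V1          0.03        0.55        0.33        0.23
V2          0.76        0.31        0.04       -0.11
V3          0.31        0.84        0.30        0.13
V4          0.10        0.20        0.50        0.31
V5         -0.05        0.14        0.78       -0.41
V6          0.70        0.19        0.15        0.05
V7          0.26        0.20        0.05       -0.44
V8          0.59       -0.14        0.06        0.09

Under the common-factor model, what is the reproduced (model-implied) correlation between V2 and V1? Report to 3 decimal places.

r̂ = Σ λ_i·λ_j across factors = (0.76)(0.03) + (0.31)(0.55) + (0.04)(0.33) + (-0.11)(0.23)
  = +0.0228 +0.1705 +0.0132 -0.0253 = 0.1812

0.181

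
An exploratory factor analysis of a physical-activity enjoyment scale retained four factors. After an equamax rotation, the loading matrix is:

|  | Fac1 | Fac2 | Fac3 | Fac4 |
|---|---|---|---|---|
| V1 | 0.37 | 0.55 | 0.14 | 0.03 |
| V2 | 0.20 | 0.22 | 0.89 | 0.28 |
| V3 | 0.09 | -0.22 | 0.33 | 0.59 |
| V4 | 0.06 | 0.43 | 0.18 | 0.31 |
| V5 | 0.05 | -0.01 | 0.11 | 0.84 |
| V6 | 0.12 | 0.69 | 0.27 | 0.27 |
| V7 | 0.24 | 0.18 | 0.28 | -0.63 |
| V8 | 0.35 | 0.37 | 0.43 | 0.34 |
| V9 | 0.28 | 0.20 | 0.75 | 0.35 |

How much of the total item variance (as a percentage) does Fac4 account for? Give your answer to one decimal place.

21.5%

SS loadings for Fac4 = 0.03² + 0.28² + 0.59² + 0.31² + 0.84² + 0.27² + (-0.63)² + 0.34² + 0.35² = 1.9370
With 9 standardized items, total variance = 9. Proportion = 1.9370/9 = 0.2152 → 21.52%.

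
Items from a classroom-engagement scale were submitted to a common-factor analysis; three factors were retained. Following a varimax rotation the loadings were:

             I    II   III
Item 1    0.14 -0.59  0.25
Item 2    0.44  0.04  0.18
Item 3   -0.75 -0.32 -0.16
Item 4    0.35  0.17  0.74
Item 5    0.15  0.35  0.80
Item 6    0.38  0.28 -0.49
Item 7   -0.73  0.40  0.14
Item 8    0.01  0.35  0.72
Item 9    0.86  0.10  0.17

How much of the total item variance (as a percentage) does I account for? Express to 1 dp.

26.0%

SS loadings for I = 0.14² + 0.44² + (-0.75)² + 0.35² + 0.15² + 0.38² + (-0.73)² + 0.01² + 0.86² = 2.3377
With 9 standardized items, total variance = 9. Proportion = 2.3377/9 = 0.2597 → 25.97%.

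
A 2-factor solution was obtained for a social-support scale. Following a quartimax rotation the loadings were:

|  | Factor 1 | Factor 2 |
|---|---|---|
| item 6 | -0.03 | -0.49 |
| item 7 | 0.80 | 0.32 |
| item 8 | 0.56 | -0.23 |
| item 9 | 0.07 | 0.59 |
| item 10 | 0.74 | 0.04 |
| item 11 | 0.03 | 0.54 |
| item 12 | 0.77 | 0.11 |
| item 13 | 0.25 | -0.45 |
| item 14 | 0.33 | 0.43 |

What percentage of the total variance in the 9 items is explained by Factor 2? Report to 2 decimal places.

SS loadings for Factor 2 = (-0.49)² + 0.32² + (-0.23)² + 0.59² + 0.04² + 0.54² + 0.11² + (-0.45)² + 0.43² = 1.4362
With 9 standardized items, total variance = 9. Proportion = 1.4362/9 = 0.1596 → 15.96%.

15.96%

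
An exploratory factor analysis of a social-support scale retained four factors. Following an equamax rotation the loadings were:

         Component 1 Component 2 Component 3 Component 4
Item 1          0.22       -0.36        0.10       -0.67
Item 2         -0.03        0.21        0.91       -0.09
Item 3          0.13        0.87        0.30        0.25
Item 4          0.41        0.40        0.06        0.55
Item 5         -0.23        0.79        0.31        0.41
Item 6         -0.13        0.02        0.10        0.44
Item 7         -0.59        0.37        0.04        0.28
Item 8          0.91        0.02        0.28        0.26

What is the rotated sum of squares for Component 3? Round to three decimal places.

SS loadings for Component 3 = 0.10² + 0.91² + 0.30² + 0.06² + 0.31² + 0.10² + 0.04² + 0.28² = 0.0100 + 0.8281 + 0.0900 + 0.0036 + 0.0961 + 0.0100 + 0.0016 + 0.0784 = 1.1178

1.118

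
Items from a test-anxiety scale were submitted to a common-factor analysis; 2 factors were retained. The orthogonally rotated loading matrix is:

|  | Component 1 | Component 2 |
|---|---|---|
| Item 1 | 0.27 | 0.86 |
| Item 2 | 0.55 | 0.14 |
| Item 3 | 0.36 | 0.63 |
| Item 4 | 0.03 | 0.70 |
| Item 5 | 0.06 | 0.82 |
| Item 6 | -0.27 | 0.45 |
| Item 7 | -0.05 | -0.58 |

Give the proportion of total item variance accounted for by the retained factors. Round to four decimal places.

0.4918

Communalities: 0.8125, 0.3221, 0.5265, 0.4909, 0.6760, 0.2754, 0.3389; Σh² = 3.4423.
Total variance with 7 standardized items is 7, so the solution explains 3.4423/7 = 0.4918.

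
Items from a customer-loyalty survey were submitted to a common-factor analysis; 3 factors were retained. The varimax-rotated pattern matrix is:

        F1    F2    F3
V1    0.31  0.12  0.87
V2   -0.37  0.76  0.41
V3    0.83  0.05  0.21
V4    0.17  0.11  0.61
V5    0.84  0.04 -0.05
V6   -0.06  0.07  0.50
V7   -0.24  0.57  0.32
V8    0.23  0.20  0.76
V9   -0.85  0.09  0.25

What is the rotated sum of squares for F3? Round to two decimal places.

2.34

SS loadings for F3 = 0.87² + 0.41² + 0.21² + 0.61² + (-0.05)² + 0.50² + 0.32² + 0.76² + 0.25² = 0.7569 + 0.1681 + 0.0441 + 0.3721 + 0.0025 + 0.2500 + 0.1024 + 0.5776 + 0.0625 = 2.3362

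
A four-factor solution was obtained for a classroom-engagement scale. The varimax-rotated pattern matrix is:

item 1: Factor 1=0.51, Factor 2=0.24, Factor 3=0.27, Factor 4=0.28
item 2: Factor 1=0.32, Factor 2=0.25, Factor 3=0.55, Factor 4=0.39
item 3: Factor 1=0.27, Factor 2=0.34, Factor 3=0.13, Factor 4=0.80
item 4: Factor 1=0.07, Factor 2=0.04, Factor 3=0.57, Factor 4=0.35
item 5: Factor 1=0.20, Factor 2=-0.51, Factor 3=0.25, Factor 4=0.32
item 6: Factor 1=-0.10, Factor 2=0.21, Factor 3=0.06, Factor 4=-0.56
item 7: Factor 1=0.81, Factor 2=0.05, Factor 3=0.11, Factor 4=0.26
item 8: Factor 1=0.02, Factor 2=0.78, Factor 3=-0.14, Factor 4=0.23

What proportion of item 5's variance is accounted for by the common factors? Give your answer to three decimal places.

h² = 0.20² + (-0.51)² + 0.25² + 0.32² = 0.0400 + 0.2601 + 0.0625 + 0.1024 = 0.4650

0.465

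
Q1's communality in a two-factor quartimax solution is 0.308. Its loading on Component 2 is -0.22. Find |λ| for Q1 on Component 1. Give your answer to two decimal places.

0.51

Under orthogonal rotation h² = Σλ², so λ_Component 1² = h² − (0.0484) = 0.308 − 0.0484 = 0.2596.
|λ| = √0.2596 = 0.5095.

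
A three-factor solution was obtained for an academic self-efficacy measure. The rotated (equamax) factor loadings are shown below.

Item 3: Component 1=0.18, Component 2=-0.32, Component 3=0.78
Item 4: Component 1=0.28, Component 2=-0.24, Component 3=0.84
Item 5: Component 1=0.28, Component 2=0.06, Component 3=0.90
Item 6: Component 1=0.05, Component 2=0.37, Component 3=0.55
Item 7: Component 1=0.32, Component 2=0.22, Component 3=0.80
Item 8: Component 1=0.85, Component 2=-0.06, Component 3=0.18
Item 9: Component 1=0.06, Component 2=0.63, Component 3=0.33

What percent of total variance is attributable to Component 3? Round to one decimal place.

SS loadings for Component 3 = 0.78² + 0.84² + 0.90² + 0.55² + 0.80² + 0.18² + 0.33² = 3.2078
With 7 standardized items, total variance = 7. Proportion = 3.2078/7 = 0.4583 → 45.83%.

45.8%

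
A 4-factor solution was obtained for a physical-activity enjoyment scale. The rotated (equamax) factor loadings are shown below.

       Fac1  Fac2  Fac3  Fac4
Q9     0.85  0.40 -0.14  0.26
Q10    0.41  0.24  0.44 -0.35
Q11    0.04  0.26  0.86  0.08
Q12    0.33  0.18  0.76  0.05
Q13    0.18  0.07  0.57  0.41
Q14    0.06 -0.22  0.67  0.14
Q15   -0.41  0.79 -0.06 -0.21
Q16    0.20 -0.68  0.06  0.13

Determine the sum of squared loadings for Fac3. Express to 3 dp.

2.311

SS loadings for Fac3 = (-0.14)² + 0.44² + 0.86² + 0.76² + 0.57² + 0.67² + (-0.06)² + 0.06² = 0.0196 + 0.1936 + 0.7396 + 0.5776 + 0.3249 + 0.4489 + 0.0036 + 0.0036 = 2.3114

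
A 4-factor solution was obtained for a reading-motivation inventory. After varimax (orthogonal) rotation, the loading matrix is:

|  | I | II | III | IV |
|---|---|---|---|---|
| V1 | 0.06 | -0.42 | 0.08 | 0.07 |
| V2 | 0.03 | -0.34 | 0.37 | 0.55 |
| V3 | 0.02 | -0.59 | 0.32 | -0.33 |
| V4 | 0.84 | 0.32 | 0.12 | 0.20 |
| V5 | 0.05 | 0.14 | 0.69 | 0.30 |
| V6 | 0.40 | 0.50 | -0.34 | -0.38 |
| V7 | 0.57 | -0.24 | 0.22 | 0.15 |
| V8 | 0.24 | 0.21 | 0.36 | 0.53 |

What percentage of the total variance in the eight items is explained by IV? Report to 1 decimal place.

SS loadings for IV = 0.07² + 0.55² + (-0.33)² + 0.20² + 0.30² + (-0.38)² + 0.15² + 0.53² = 0.9941
With 8 standardized items, total variance = 8. Proportion = 0.9941/8 = 0.1243 → 12.43%.

12.4%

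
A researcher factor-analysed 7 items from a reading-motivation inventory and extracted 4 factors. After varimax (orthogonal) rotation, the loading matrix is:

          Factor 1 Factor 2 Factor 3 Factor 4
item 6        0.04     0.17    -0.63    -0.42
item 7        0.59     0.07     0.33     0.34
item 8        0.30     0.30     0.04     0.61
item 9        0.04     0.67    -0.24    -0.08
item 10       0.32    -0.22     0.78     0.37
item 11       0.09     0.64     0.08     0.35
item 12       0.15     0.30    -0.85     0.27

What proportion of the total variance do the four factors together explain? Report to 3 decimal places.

SS loadings by factor: 0.5743, 1.1207, 1.9023, 1.0028; total = 4.6001.
Total variance with 7 standardized items is 7, so the solution explains 4.6001/7 = 0.6572.

0.657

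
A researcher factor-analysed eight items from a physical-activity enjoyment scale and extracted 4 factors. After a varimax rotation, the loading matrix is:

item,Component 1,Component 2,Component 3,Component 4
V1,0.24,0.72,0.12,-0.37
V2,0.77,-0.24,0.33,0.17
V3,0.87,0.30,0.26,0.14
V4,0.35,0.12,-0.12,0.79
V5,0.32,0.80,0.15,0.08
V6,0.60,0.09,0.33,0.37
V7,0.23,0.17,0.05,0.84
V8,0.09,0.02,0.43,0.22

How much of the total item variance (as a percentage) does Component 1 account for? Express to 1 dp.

25.7%

SS loadings for Component 1 = 0.24² + 0.77² + 0.87² + 0.35² + 0.32² + 0.60² + 0.23² + 0.09² = 2.0533
With 8 standardized items, total variance = 8. Proportion = 2.0533/8 = 0.2567 → 25.67%.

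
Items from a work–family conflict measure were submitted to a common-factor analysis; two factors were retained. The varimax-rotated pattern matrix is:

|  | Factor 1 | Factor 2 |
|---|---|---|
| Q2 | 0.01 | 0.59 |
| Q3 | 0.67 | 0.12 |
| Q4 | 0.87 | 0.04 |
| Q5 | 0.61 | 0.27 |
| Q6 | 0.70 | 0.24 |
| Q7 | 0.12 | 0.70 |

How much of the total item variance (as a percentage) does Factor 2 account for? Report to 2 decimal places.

16.41%

SS loadings for Factor 2 = 0.59² + 0.12² + 0.04² + 0.27² + 0.24² + 0.70² = 0.9846
With 6 standardized items, total variance = 6. Proportion = 0.9846/6 = 0.1641 → 16.41%.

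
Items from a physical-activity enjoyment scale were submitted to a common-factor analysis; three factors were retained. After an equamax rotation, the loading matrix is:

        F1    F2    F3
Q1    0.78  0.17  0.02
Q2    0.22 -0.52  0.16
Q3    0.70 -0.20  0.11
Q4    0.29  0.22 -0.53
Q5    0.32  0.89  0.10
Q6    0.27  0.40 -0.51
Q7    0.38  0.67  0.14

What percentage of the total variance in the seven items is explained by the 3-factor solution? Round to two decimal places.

56.40%

Communalities: 0.6377, 0.3444, 0.5421, 0.4134, 0.9045, 0.4930, 0.6129; Σh² = 3.9480.
Total variance with 7 standardized items is 7, so the solution explains 3.9480/7 = 0.5640 = 56.40%.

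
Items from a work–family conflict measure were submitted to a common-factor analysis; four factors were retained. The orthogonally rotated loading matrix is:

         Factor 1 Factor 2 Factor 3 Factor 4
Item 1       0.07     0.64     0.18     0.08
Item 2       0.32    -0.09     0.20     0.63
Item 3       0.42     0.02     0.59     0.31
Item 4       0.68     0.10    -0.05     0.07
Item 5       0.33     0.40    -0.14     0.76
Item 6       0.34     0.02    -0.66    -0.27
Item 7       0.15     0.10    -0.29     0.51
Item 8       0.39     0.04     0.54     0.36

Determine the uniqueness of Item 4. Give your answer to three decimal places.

h² = 0.68² + 0.10² + (-0.05)² + 0.07² = 0.4624 + 0.0100 + 0.0025 + 0.0049 = 0.4798
Uniqueness u² = 1 − h² = 1 − 0.4798 = 0.5202

0.520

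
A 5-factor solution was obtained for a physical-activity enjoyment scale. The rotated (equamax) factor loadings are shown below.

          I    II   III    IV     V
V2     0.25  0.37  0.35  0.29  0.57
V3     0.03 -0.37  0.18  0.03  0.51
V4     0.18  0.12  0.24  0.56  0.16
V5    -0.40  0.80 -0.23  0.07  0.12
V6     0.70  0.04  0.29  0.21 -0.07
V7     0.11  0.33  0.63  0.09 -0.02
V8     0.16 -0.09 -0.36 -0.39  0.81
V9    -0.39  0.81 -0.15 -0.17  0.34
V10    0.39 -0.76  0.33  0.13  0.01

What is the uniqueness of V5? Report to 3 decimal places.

h² = (-0.40)² + 0.80² + (-0.23)² + 0.07² + 0.12² = 0.1600 + 0.6400 + 0.0529 + 0.0049 + 0.0144 = 0.8722
Uniqueness u² = 1 − h² = 1 − 0.8722 = 0.1278

0.128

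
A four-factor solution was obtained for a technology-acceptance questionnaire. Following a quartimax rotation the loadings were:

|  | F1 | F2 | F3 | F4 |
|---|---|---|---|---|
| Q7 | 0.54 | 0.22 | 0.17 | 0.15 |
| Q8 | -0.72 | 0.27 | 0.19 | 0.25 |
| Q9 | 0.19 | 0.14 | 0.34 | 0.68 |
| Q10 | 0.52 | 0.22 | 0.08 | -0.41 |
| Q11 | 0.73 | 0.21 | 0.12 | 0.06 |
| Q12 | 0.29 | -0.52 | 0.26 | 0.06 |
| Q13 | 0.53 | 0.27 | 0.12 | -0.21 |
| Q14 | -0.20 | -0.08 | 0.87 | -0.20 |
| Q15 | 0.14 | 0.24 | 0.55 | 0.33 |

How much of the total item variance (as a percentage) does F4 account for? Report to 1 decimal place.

10.2%

SS loadings for F4 = 0.15² + 0.25² + 0.68² + (-0.41)² + 0.06² + 0.06² + (-0.21)² + (-0.20)² + 0.33² = 0.9157
With 9 standardized items, total variance = 9. Proportion = 0.9157/9 = 0.1017 → 10.17%.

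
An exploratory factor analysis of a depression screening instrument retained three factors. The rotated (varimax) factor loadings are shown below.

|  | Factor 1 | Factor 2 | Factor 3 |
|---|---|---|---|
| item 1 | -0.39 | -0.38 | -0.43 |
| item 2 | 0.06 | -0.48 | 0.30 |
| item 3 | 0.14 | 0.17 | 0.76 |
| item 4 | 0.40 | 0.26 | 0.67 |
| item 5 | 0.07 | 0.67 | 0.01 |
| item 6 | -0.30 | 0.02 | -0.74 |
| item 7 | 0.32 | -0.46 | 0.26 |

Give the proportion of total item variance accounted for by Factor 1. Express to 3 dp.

0.076

SS loadings for Factor 1 = (-0.39)² + 0.06² + 0.14² + 0.40² + 0.07² + (-0.30)² + 0.32² = 0.5326
Proportion of variance = 0.5326 / 7 = 0.0761.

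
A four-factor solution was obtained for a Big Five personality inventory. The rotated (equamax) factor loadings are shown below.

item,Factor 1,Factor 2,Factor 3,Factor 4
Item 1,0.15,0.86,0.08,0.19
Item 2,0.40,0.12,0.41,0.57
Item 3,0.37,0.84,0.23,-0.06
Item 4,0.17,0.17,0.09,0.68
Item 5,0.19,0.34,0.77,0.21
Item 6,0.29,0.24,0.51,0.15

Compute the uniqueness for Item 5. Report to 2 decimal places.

0.21

h² = 0.19² + 0.34² + 0.77² + 0.21² = 0.0361 + 0.1156 + 0.5929 + 0.0441 = 0.7887
Uniqueness u² = 1 − h² = 1 − 0.7887 = 0.2113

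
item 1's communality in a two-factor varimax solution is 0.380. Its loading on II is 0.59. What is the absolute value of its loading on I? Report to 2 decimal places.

Under orthogonal rotation h² = Σλ², so λ_I² = h² − (0.3481) = 0.380 − 0.3481 = 0.0319.
|λ| = √0.0319 = 0.1786.

0.18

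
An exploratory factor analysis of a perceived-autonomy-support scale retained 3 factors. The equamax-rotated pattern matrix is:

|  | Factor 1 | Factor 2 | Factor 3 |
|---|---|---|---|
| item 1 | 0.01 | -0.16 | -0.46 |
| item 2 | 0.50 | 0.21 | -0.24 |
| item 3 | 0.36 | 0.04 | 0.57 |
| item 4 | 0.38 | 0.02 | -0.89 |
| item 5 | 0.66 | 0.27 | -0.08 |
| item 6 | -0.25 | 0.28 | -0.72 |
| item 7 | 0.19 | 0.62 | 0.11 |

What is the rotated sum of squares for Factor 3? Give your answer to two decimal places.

SS loadings for Factor 3 = (-0.46)² + (-0.24)² + 0.57² + (-0.89)² + (-0.08)² + (-0.72)² + 0.11² = 0.2116 + 0.0576 + 0.3249 + 0.7921 + 0.0064 + 0.5184 + 0.0121 = 1.9231

1.92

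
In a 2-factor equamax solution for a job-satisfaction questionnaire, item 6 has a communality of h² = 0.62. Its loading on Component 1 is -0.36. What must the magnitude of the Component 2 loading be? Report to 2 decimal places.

0.70

Under orthogonal rotation h² = Σλ², so λ_Component 2² = h² − (0.1296) = 0.62 − 0.1296 = 0.4904.
|λ| = √0.4904 = 0.7003.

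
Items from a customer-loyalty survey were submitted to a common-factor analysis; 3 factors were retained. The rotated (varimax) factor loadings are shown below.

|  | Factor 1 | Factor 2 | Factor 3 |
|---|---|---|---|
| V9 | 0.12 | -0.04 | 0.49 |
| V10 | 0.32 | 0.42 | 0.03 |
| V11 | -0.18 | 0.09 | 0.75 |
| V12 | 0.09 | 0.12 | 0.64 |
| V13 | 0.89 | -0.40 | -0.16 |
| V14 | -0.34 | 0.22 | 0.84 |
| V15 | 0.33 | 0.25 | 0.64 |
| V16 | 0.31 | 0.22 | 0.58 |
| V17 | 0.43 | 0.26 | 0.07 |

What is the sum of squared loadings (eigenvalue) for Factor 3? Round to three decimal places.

2.695

SS loadings for Factor 3 = 0.49² + 0.03² + 0.75² + 0.64² + (-0.16)² + 0.84² + 0.64² + 0.58² + 0.07² = 0.2401 + 0.0009 + 0.5625 + 0.4096 + 0.0256 + 0.7056 + 0.4096 + 0.3364 + 0.0049 = 2.6952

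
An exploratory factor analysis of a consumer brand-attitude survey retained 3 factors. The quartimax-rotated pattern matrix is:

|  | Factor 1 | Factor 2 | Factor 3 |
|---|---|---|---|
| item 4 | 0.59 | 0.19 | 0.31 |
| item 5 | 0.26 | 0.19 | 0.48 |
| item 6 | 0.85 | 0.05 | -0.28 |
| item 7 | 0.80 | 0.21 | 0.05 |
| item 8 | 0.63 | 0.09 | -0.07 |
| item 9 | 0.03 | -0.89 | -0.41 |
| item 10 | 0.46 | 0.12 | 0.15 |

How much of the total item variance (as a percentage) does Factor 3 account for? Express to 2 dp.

8.61%

SS loadings for Factor 3 = 0.31² + 0.48² + (-0.28)² + 0.05² + (-0.07)² + (-0.41)² + 0.15² = 0.6029
With 7 standardized items, total variance = 7. Proportion = 0.6029/7 = 0.0861 → 8.61%.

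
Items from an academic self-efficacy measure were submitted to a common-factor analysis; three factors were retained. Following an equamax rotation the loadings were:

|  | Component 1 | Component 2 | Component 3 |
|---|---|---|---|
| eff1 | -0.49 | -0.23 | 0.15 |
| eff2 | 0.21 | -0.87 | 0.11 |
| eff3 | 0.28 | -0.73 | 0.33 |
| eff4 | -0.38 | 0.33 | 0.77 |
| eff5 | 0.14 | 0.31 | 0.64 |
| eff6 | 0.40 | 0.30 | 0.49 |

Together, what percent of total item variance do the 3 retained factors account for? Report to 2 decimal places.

61.84%

Communalities: 0.3155, 0.8131, 0.7202, 0.8462, 0.5253, 0.4901; Σh² = 3.7104.
Total variance with 6 standardized items is 6, so the solution explains 3.7104/6 = 0.6184 = 61.84%.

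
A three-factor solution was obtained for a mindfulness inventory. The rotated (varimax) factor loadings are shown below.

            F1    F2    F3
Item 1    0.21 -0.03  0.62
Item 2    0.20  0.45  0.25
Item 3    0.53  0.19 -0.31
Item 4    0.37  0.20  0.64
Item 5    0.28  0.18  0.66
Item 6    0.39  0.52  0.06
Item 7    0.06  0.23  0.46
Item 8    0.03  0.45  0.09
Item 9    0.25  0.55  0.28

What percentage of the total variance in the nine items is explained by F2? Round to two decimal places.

SS loadings for F2 = (-0.03)² + 0.45² + 0.19² + 0.20² + 0.18² + 0.52² + 0.23² + 0.45² + 0.55² = 1.1402
With 9 standardized items, total variance = 9. Proportion = 1.1402/9 = 0.1267 → 12.67%.

12.67%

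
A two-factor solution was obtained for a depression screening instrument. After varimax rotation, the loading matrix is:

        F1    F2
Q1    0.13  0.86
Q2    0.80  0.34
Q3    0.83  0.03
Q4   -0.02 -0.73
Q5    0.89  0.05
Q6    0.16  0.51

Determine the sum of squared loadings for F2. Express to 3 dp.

SS loadings for F2 = 0.86² + 0.34² + 0.03² + (-0.73)² + 0.05² + 0.51² = 0.7396 + 0.1156 + 0.0009 + 0.5329 + 0.0025 + 0.2601 = 1.6516

1.652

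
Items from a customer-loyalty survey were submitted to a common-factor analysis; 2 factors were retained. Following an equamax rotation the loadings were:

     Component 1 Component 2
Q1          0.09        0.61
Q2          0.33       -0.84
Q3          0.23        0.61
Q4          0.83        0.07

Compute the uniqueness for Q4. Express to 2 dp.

h² = 0.83² + 0.07² = 0.6889 + 0.0049 = 0.6938
Uniqueness u² = 1 − h² = 1 − 0.6938 = 0.3062

0.31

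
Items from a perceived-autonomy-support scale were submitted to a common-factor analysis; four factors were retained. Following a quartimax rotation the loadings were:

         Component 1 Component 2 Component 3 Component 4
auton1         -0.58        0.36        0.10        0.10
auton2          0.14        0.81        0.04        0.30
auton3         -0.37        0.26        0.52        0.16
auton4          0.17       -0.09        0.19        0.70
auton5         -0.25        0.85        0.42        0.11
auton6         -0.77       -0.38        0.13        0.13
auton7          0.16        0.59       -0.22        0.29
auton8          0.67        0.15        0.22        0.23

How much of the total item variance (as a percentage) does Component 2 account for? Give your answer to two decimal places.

SS loadings for Component 2 = 0.36² + 0.81² + 0.26² + (-0.09)² + 0.85² + (-0.38)² + 0.59² + 0.15² = 2.0989
With 8 standardized items, total variance = 8. Proportion = 2.0989/8 = 0.2624 → 26.24%.

26.24%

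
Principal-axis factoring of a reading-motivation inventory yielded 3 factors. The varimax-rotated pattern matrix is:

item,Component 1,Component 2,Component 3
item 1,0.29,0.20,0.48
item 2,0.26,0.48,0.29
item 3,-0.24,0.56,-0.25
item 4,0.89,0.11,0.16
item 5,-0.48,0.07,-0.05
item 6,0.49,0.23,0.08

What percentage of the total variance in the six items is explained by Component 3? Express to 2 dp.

6.86%

SS loadings for Component 3 = 0.48² + 0.29² + (-0.25)² + 0.16² + (-0.05)² + 0.08² = 0.4115
With 6 standardized items, total variance = 6. Proportion = 0.4115/6 = 0.0686 → 6.86%.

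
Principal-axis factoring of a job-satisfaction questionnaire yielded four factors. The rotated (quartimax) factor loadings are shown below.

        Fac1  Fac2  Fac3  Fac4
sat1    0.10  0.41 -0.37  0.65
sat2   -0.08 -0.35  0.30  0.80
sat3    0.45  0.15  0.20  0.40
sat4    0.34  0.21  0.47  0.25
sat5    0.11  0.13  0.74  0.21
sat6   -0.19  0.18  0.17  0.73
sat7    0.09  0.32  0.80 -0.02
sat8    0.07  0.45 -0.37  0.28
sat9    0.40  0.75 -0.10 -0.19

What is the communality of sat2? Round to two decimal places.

0.86

h² = (-0.08)² + (-0.35)² + 0.30² + 0.80² = 0.0064 + 0.1225 + 0.0900 + 0.6400 = 0.8589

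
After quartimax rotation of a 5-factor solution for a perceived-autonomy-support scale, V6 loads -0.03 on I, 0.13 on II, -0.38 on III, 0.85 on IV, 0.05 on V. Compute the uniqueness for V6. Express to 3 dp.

0.113

h² = (-0.03)² + 0.13² + (-0.38)² + 0.85² + 0.05² = 0.0009 + 0.0169 + 0.1444 + 0.7225 + 0.0025 = 0.8872
Uniqueness u² = 1 − h² = 1 − 0.8872 = 0.1128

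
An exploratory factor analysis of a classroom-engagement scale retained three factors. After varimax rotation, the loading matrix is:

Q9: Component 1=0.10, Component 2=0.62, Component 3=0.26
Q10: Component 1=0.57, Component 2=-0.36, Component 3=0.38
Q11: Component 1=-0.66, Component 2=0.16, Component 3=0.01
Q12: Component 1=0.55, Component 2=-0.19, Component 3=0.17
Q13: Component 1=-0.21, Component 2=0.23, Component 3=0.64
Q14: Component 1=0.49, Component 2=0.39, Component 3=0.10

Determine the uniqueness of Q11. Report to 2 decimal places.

h² = (-0.66)² + 0.16² + 0.01² = 0.4356 + 0.0256 + 0.0001 = 0.4613
Uniqueness u² = 1 − h² = 1 − 0.4613 = 0.5387

0.54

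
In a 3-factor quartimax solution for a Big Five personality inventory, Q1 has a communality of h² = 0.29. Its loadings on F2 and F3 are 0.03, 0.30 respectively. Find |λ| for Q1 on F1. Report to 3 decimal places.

0.446

Under orthogonal rotation h² = Σλ², so λ_F1² = h² − (0.0909) = 0.29 − 0.0909 = 0.1991.
|λ| = √0.1991 = 0.4462.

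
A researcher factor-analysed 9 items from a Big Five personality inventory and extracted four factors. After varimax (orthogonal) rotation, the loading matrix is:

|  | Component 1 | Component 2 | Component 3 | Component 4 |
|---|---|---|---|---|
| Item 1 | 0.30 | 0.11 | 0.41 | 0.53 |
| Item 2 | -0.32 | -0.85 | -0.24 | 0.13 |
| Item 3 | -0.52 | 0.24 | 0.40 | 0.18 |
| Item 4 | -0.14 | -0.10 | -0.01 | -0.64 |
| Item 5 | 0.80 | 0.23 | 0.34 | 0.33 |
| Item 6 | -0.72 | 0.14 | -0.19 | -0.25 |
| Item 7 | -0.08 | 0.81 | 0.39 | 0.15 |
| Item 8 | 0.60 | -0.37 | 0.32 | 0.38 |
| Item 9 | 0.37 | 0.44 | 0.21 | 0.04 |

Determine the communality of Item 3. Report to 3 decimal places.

h² = (-0.52)² + 0.24² + 0.40² + 0.18² = 0.2704 + 0.0576 + 0.1600 + 0.0324 = 0.5204

0.520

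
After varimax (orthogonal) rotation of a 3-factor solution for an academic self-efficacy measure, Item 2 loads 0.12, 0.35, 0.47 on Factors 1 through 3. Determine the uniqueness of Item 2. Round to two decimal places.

h² = 0.12² + 0.35² + 0.47² = 0.0144 + 0.1225 + 0.2209 = 0.3578
Uniqueness u² = 1 − h² = 1 − 0.3578 = 0.6422

0.64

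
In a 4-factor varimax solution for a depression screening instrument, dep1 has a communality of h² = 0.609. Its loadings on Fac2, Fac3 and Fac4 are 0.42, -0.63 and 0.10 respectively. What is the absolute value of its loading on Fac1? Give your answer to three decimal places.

0.160

Under orthogonal rotation h² = Σλ², so λ_Fac1² = h² − (0.5833) = 0.609 − 0.5833 = 0.0257.
|λ| = √0.0257 = 0.1603.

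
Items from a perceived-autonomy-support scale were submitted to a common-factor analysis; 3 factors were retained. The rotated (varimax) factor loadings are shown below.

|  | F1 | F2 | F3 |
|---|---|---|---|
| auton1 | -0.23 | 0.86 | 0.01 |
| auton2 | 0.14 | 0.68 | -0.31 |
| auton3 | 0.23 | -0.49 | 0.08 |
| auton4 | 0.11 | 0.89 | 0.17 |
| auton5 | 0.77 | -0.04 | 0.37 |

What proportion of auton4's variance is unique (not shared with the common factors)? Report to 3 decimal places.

h² = 0.11² + 0.89² + 0.17² = 0.0121 + 0.7921 + 0.0289 = 0.8331
Uniqueness u² = 1 − h² = 1 − 0.8331 = 0.1669

0.167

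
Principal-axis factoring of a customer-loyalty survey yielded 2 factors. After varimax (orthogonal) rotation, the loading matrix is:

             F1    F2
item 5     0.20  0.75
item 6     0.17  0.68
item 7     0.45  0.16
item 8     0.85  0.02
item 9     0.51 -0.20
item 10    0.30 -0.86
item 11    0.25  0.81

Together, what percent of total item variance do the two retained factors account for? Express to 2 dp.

55.62%

SS loadings by factor: 1.4065, 2.4866; total = 3.8931.
Total variance with 7 standardized items is 7, so the solution explains 3.8931/7 = 0.5562 = 55.62%.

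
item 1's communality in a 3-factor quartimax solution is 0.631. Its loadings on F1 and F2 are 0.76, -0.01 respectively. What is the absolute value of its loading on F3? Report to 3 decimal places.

Under orthogonal rotation h² = Σλ², so λ_F3² = h² − (0.5777) = 0.631 − 0.5777 = 0.0533.
|λ| = √0.0533 = 0.2309.

0.231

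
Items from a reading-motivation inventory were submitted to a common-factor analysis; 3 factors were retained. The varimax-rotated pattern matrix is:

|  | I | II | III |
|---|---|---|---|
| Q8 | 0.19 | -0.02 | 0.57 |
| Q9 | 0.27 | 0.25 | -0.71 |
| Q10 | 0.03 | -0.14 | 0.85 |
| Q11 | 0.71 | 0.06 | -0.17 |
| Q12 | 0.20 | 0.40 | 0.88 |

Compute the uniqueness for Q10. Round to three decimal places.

0.257

h² = 0.03² + (-0.14)² + 0.85² = 0.0009 + 0.0196 + 0.7225 = 0.7430
Uniqueness u² = 1 − h² = 1 − 0.7430 = 0.2570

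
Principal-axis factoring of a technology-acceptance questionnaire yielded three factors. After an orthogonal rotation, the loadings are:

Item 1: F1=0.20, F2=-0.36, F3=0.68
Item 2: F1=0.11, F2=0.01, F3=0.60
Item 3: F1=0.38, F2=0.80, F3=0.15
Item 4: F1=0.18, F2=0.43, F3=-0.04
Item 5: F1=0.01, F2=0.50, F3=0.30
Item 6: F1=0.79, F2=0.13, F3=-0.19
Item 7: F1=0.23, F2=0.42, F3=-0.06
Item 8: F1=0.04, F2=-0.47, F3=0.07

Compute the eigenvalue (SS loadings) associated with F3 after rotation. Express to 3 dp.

0.981

SS loadings for F3 = 0.68² + 0.60² + 0.15² + (-0.04)² + 0.30² + (-0.19)² + (-0.06)² + 0.07² = 0.4624 + 0.3600 + 0.0225 + 0.0016 + 0.0900 + 0.0361 + 0.0036 + 0.0049 = 0.9811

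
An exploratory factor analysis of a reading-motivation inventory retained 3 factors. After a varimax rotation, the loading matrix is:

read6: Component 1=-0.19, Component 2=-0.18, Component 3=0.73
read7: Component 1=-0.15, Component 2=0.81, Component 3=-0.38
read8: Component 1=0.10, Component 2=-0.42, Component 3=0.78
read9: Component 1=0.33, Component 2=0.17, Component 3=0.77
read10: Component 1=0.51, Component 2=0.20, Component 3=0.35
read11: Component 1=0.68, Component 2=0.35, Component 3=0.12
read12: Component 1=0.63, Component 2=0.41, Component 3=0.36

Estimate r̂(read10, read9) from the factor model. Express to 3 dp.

0.472

r̂ = Σ λ_i·λ_j across factors = (0.51)(0.33) + (0.20)(0.17) + (0.35)(0.77)
  = +0.1683 +0.0340 +0.2695 = 0.4718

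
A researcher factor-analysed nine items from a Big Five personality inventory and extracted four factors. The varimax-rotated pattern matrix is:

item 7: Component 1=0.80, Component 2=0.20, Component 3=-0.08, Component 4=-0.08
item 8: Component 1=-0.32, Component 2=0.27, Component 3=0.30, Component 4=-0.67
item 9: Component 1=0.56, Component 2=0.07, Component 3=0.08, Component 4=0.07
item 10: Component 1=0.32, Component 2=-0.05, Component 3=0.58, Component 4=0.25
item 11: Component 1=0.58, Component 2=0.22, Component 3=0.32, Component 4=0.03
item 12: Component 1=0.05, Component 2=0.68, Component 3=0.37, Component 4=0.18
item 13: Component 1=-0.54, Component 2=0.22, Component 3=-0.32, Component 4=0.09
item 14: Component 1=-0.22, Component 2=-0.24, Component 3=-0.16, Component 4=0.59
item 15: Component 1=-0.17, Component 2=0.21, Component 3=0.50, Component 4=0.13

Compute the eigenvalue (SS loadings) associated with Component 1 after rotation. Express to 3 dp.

1.866

SS loadings for Component 1 = 0.80² + (-0.32)² + 0.56² + 0.32² + 0.58² + 0.05² + (-0.54)² + (-0.22)² + (-0.17)² = 0.6400 + 0.1024 + 0.3136 + 0.1024 + 0.3364 + 0.0025 + 0.2916 + 0.0484 + 0.0289 = 1.8662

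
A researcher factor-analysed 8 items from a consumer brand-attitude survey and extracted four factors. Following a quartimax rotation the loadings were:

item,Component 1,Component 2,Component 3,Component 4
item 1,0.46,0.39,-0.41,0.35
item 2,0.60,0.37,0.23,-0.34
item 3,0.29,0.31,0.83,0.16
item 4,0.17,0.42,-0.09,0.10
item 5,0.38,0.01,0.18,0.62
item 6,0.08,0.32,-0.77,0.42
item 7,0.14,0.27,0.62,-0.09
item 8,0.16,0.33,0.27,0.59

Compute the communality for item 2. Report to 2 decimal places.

h² = 0.60² + 0.37² + 0.23² + (-0.34)² = 0.3600 + 0.1369 + 0.0529 + 0.1156 = 0.6654

0.67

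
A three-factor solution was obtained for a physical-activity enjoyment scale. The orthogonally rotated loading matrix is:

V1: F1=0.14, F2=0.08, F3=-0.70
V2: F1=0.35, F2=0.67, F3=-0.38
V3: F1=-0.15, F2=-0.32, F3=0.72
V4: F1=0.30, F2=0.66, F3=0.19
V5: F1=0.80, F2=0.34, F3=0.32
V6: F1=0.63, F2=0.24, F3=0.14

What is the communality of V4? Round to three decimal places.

h² = 0.30² + 0.66² + 0.19² = 0.0900 + 0.4356 + 0.0361 = 0.5617

0.562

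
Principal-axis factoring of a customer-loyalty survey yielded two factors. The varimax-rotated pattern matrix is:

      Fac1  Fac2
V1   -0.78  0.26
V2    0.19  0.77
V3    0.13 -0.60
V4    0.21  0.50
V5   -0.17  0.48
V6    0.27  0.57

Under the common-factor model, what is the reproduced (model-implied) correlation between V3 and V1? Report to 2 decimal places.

r̂ = Σ λ_i·λ_j across factors = (0.13)(-0.78) + (-0.60)(0.26)
  = -0.1014 -0.1560 = -0.2574

-0.26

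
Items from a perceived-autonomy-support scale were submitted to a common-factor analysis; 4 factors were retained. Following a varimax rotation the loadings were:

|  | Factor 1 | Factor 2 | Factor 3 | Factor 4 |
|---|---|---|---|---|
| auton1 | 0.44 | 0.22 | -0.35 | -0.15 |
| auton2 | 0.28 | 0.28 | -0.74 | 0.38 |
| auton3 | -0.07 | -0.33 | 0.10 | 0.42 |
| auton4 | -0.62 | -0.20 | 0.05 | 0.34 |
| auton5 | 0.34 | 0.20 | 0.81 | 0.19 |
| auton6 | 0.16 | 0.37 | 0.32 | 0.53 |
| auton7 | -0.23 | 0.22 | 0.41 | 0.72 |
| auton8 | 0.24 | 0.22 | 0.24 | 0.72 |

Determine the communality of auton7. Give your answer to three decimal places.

h² = (-0.23)² + 0.22² + 0.41² + 0.72² = 0.0529 + 0.0484 + 0.1681 + 0.5184 = 0.7878

0.788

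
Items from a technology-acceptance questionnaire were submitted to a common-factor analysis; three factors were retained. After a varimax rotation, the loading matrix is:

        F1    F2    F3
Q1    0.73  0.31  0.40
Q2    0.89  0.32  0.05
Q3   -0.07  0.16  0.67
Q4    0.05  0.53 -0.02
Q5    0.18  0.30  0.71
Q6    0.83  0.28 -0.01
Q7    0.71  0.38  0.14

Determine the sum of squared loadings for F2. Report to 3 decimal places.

0.818

SS loadings for F2 = 0.31² + 0.32² + 0.16² + 0.53² + 0.30² + 0.28² + 0.38² = 0.0961 + 0.1024 + 0.0256 + 0.2809 + 0.0900 + 0.0784 + 0.1444 = 0.8178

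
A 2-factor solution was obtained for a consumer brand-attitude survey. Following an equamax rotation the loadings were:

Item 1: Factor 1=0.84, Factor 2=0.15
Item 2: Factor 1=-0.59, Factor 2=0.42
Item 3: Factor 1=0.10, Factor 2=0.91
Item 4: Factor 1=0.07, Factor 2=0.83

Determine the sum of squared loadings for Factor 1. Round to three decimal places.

1.069

SS loadings for Factor 1 = 0.84² + (-0.59)² + 0.10² + 0.07² = 0.7056 + 0.3481 + 0.0100 + 0.0049 = 1.0686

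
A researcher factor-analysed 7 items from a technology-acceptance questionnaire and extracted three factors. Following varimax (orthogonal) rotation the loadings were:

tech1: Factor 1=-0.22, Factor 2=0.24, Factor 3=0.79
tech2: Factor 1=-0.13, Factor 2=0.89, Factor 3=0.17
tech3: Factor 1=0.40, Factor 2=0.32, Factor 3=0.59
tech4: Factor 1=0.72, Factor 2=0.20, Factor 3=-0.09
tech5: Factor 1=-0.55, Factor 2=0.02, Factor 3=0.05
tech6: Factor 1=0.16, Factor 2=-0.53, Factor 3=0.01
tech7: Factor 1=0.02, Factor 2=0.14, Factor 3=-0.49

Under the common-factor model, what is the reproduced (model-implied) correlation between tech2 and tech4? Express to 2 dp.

r̂ = Σ λ_i·λ_j across factors = (-0.13)(0.72) + (0.89)(0.20) + (0.17)(-0.09)
  = -0.0936 +0.1780 -0.0153 = 0.0691

0.07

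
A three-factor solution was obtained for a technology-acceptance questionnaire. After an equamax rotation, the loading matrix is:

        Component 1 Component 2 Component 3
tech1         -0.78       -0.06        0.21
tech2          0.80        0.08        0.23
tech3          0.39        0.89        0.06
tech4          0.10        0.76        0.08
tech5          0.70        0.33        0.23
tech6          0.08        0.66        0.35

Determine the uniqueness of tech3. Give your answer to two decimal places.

0.05

h² = 0.39² + 0.89² + 0.06² = 0.1521 + 0.7921 + 0.0036 = 0.9478
Uniqueness u² = 1 − h² = 1 − 0.9478 = 0.0522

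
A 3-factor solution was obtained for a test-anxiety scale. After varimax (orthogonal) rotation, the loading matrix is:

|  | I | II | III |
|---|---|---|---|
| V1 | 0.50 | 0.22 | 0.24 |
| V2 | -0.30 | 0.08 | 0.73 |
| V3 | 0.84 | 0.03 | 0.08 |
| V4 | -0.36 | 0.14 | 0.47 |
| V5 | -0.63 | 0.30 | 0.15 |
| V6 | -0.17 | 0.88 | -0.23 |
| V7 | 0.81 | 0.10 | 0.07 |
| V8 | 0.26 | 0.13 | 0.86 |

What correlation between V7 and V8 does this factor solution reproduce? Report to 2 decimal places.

0.28

r̂ = Σ λ_i·λ_j across factors = (0.81)(0.26) + (0.10)(0.13) + (0.07)(0.86)
  = +0.2106 +0.0130 +0.0602 = 0.2838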